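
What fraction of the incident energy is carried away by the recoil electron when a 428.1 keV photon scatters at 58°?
0.2825 (or 28.25%)

Calculate initial and final photon energies:

Initial: E₀ = 428.1 keV → λ₀ = 2.8962 pm
Compton shift: Δλ = 1.1406 pm
Final wavelength: λ' = 4.0367 pm
Final energy: E' = 307.1415 keV

Fractional energy loss:
(E₀ - E')/E₀ = (428.1000 - 307.1415)/428.1000
= 120.9585/428.1000
= 0.2825
= 28.25%

(Intermediate values are shown rounded; full precision is carried through to the final answer.)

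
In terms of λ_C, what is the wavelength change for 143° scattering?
1.7986 λ_C

The Compton shift formula is:
Δλ = λ_C(1 - cos θ)

Dividing both sides by λ_C:
Δλ/λ_C = 1 - cos θ

For θ = 143°:
Δλ/λ_C = 1 - cos(143°)
Δλ/λ_C = 1 - -0.7986
Δλ/λ_C = 1.7986

This means the shift is 1.7986 × λ_C = 4.3640 pm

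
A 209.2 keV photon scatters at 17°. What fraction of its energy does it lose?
0.0176 (or 1.76%)

Calculate initial and final photon energies:

Initial: E₀ = 209.2 keV → λ₀ = 5.9266 pm
Compton shift: Δλ = 0.1060 pm
Final wavelength: λ' = 6.0326 pm
Final energy: E' = 205.5235 keV

Fractional energy loss:
(E₀ - E')/E₀ = (209.2000 - 205.5235)/209.2000
= 3.6765/209.2000
= 0.0176
= 1.76%

(Intermediate values are shown rounded; full precision is carried through to the final answer.)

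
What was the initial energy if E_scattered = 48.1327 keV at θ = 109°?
55.0000 keV

Convert final energy to wavelength (hc ≈ 1239.842 keV·pm):
λ' = hc/E' = 1239.842 / 48.1327 = 25.7588 pm

Calculate the Compton shift:
Δλ = λ_C(1 - cos(109°))
Δλ = 2.4263 × (1 - cos(109°))
Δλ = 3.2162 pm

Initial wavelength:
λ = λ' - Δλ = 25.7588 - 3.2162 = 22.5426 pm

Initial energy:
E = hc/λ = 1239.842 / 22.5426 = 55.0000 keV

(Intermediate values are shown rounded; full precision is carried through to the final answer.)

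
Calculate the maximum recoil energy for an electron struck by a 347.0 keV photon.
199.8491 keV

Maximum energy transfer occurs at θ = 180° (backscattering).

Initial photon: E₀ = 347.0 keV → λ₀ = 3.5730 pm

Maximum Compton shift (at 180°):
Δλ_max = 2λ_C = 2 × 2.4263 = 4.8526 pm

Final wavelength:
λ' = 3.5730 + 4.8526 = 8.4257 pm

Minimum photon energy (maximum energy to electron):
E'_min = hc/λ' = 147.1509 keV

Maximum electron kinetic energy:
K_max = E₀ - E'_min = 347.0000 - 147.1509 = 199.8491 keV

(Intermediate values are shown rounded; full precision is carried through to the final answer.)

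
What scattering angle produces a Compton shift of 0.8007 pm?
47.93°

From the Compton formula Δλ = λ_C(1 - cos θ), we can solve for θ:

cos θ = 1 - Δλ/λ_C

Given:
- Δλ = 0.8007 pm
- λ_C = h/(m_e·c) ≈ 2.42631024 pm

cos θ = 1 - 0.8007/2.42631024
cos θ = 1 - 0.330007
cos θ = 0.669993

θ = arccos(0.669993)
θ = 47.93°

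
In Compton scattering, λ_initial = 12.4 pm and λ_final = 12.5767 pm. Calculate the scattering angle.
22.00°

First find the wavelength shift:
Δλ = λ' - λ = 12.5767 - 12.4 = 0.1767 pm

Using Δλ = λ_C(1 - cos θ), with λ_C = h/(m_e·c) ≈ 2.42631024 pm:
cos θ = 1 - Δλ/λ_C
cos θ = 1 - 0.1767/2.42631024
cos θ = 0.927173

θ = arccos(0.927173)
θ = 22.00°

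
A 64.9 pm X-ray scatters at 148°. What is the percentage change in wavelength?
6.9090%

Calculate the Compton shift:
Δλ = λ_C(1 - cos(148°))
Δλ = 2.4263 × (1 - cos(148°))
Δλ = 2.4263 × 1.8480
Δλ = 4.4839 pm

Percentage change:
(Δλ/λ₀) × 100 = (4.4839/64.9) × 100
= 6.9090%

(Intermediate values are shown rounded; full precision is carried through to the final answer.)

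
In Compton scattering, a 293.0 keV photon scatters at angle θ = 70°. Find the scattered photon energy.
212.7386 keV

First convert energy to wavelength:
λ = hc/E, with hc ≈ 1239.842 keV·pm (i.e. 1239.842 eV·nm)

For E = 293.0 keV = 293000 eV:
λ = 1239.842 keV·pm / 293.0 keV
λ = 4.2315 pm

Calculate the Compton shift:
Δλ = λ_C(1 - cos(70°)) = 2.4263 × 0.6580
Δλ = 1.5965 pm

Final wavelength:
λ' = 4.2315 + 1.5965 = 5.8280 pm

Final energy:
E' = hc/λ' = 1239.842 / 5.8280 = 212.7386 keV

(Intermediate values are shown rounded; full precision is carried through to the final answer.)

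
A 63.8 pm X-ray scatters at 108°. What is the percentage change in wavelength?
4.9782%

Calculate the Compton shift:
Δλ = λ_C(1 - cos(108°))
Δλ = 2.4263 × (1 - cos(108°))
Δλ = 2.4263 × 1.3090
Δλ = 3.1761 pm

Percentage change:
(Δλ/λ₀) × 100 = (3.1761/63.8) × 100
= 4.9782%

(Intermediate values are shown rounded; full precision is carried through to the final answer.)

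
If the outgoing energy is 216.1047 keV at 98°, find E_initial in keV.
417.0002 keV

Convert final energy to wavelength (hc ≈ 1239.842 keV·pm):
λ' = hc/E' = 1239.842 / 216.1047 = 5.7372 pm

Calculate the Compton shift:
Δλ = λ_C(1 - cos(98°))
Δλ = 2.4263 × (1 - cos(98°))
Δλ = 2.7640 pm

Initial wavelength:
λ = λ' - Δλ = 5.7372 - 2.7640 = 2.9732 pm

Initial energy:
E = hc/λ = 1239.842 / 2.9732 = 417.0002 keV

(Intermediate values are shown rounded; full precision is carried through to the final answer.)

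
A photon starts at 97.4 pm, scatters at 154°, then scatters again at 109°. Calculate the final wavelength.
105.2233 pm

Apply Compton shift twice:

First scattering at θ₁ = 154°:
Δλ₁ = λ_C(1 - cos(154°))
Δλ₁ = 2.4263 × 1.8988
Δλ₁ = 4.6071 pm

After first scattering:
λ₁ = 97.4 + 4.6071 = 102.0071 pm

Second scattering at θ₂ = 109°:
Δλ₂ = λ_C(1 - cos(109°))
Δλ₂ = 2.4263 × 1.3256
Δλ₂ = 3.2162 pm

Final wavelength:
λ₂ = 102.0071 + 3.2162 = 105.2233 pm

Total shift: Δλ_total = 4.6071 + 3.2162 = 7.8233 pm

(Intermediate values are shown rounded; full precision is carried through to the final answer.)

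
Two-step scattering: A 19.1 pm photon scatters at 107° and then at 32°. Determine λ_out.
22.6044 pm

Apply Compton shift twice:

First scattering at θ₁ = 107°:
Δλ₁ = λ_C(1 - cos(107°))
Δλ₁ = 2.4263 × 1.2924
Δλ₁ = 3.1357 pm

After first scattering:
λ₁ = 19.1 + 3.1357 = 22.2357 pm

Second scattering at θ₂ = 32°:
Δλ₂ = λ_C(1 - cos(32°))
Δλ₂ = 2.4263 × 0.1520
Δλ₂ = 0.3687 pm

Final wavelength:
λ₂ = 22.2357 + 0.3687 = 22.6044 pm

Total shift: Δλ_total = 3.1357 + 0.3687 = 3.5044 pm

(Intermediate values are shown rounded; full precision is carried through to the final answer.)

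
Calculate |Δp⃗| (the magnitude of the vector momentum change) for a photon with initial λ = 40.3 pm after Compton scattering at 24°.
6.8197e-24 kg·m/s

Photon momentum magnitude is p = h/λ.

Initial momentum:
p₀ = h/λ = 6.6261e-34/4.0300e-11 = 1.6442e-23 kg·m/s

After scattering:
λ' = λ + Δλ = 40.3 + 0.2098 = 40.5098 pm
p' = h/λ' = 6.6261e-34/4.0510e-11 = 1.6357e-23 kg·m/s

Momentum is a vector; the scattered photon's direction makes angle θ = 24° with the incident direction. The magnitude of the vector change Δp⃗ = p⃗₀ − p⃗' is found from the law of cosines:
|Δp⃗|² = p₀² + p'² − 2p₀p'cos θ
|Δp⃗|² = (1.6442e-23)² + (1.6357e-23)² − 2·1.6442e-23·1.6357e-23·cos(24°)
|Δp⃗| = 6.8197e-24 kg·m/s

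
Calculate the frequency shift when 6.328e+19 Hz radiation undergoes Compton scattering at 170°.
3.190e+19 Hz (decrease)

Convert frequency to wavelength (c = 299792458 m/s):
λ₀ = c/f₀ = 299792458/6.328e+19 = 4.7375546e-12 m = 4.7376 pm

Calculate Compton shift:
Δλ = λ_C(1 - cos(170°)) = 4.8158 pm

Final wavelength:
λ' = λ₀ + Δλ = 4.7376 + 4.8158 = 9.5533 pm

Final frequency:
f' = c/λ' = 299792458/9.5533140e-12 = 3.1380991e+19 Hz

Frequency shift (decrease):
Δf = f₀ - f' = 6.328e+19 - 3.1380991e+19 = 3.190e+19 Hz

(Intermediate values are shown rounded; full precision is carried through to the final answer.)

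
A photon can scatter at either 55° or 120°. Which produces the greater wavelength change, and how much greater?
120° produces the larger shift by a factor of 3.518

Calculate both shifts using Δλ = λ_C(1 - cos θ):

For θ₁ = 55°:
Δλ₁ = 2.4263 × (1 - cos(55°))
Δλ₁ = 2.4263 × 0.4264
Δλ₁ = 1.0346 pm

For θ₂ = 120°:
Δλ₂ = 2.4263 × (1 - cos(120°))
Δλ₂ = 2.4263 × 1.5000
Δλ₂ = 3.6395 pm

The 120° angle produces the larger shift.
Ratio: 3.6395/1.0346 = 3.518

(Intermediate values are shown rounded; full precision is carried through to the final answer.)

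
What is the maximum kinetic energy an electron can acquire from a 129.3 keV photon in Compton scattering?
43.4473 keV

Maximum energy transfer occurs at θ = 180° (backscattering).

Initial photon: E₀ = 129.3 keV → λ₀ = 9.5889 pm

Maximum Compton shift (at 180°):
Δλ_max = 2λ_C = 2 × 2.4263 = 4.8526 pm

Final wavelength:
λ' = 9.5889 + 4.8526 = 14.4415 pm

Minimum photon energy (maximum energy to electron):
E'_min = hc/λ' = 85.8527 keV

Maximum electron kinetic energy:
K_max = E₀ - E'_min = 129.3000 - 85.8527 = 43.4473 keV

(Intermediate values are shown rounded; full precision is carried through to the final answer.)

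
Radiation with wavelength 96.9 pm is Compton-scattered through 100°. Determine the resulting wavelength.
99.7476 pm

Using the Compton scattering formula:
λ' = λ + Δλ = λ + λ_C(1 - cos θ)

Given:
- Initial wavelength λ = 96.9 pm
- Scattering angle θ = 100°
- Compton wavelength λ_C ≈ 2.4263 pm

Calculate the shift:
Δλ = 2.4263 × (1 - cos(100°))
Δλ = 2.4263 × 1.1736
Δλ = 2.8476 pm

Final wavelength:
λ' = 96.9 + 2.8476 = 99.7476 pm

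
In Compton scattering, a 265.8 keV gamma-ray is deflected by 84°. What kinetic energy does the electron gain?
84.4639 keV

By energy conservation: K_e = E_initial - E_final

First find the scattered photon energy:
Initial wavelength: λ = hc/E = 4.6646 pm
Compton shift: Δλ = λ_C(1 - cos(84°)) = 2.1727 pm
Final wavelength: λ' = 4.6646 + 2.1727 = 6.8373 pm
Final photon energy: E' = hc/λ' = 181.3361 keV

Electron kinetic energy:
K_e = E - E' = 265.8000 - 181.3361 = 84.4639 keV

(Intermediate values are shown rounded; full precision is carried through to the final answer.)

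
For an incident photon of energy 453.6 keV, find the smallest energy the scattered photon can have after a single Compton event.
163.4391 keV (at θ = 180°)

The scattered photon has minimum energy when its wavelength is maximum, i.e., when the Compton shift Δλ = λ_C(1 − cos θ) is maximum. This occurs at θ = 180° (backscattering), giving Δλ_max = 2λ_C = 4.8526 pm.

Initial wavelength: λ₀ = hc/E₀ = 2.7333 pm
Maximum final wavelength: λ'_max = λ₀ + 2λ_C = 2.7333 + 4.8526 = 7.5860 pm
Minimum final energy: E'_min = hc/λ'_max = 163.4391 keV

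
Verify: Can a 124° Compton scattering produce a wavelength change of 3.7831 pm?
Yes, consistent

Calculate the expected shift for θ = 124°:

Δλ_expected = λ_C(1 - cos(124°))
Δλ_expected = 2.4263 × (1 - cos(124°))
Δλ_expected = 2.4263 × 1.5592
Δλ_expected = 3.7831 pm

Given shift: 3.7831 pm
Expected shift: 3.7831 pm
Difference: 0.0000 pm

The values match. This is consistent with Compton scattering at the stated angle.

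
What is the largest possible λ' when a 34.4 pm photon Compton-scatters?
39.2526 pm (at θ = 180°)

The Compton shift is Δλ = λ_C(1 − cos θ).

Since cos θ ranges from −1 to 1, the factor (1 − cos θ) ranges from 0 to 2; the maximum shift occurs at θ = 180° (backscattering):
Δλ_max = 2λ_C = 2 × 2.4263 pm = 4.8526 pm

Maximum scattered wavelength:
λ'_max = λ₀ + Δλ_max = 34.4 + 4.8526 = 39.2526 pm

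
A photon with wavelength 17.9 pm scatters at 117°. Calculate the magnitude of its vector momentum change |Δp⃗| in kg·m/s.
5.8016e-23 kg·m/s

Photon momentum magnitude is p = h/λ.

Initial momentum:
p₀ = h/λ = 6.6261e-34/1.7900e-11 = 3.7017e-23 kg·m/s

After scattering:
λ' = λ + Δλ = 17.9 + 3.5278 = 21.4278 pm
p' = h/λ' = 6.6261e-34/2.1428e-11 = 3.0923e-23 kg·m/s

Momentum is a vector; the scattered photon's direction makes angle θ = 117° with the incident direction. The magnitude of the vector change Δp⃗ = p⃗₀ − p⃗' is found from the law of cosines:
|Δp⃗|² = p₀² + p'² − 2p₀p'cos θ
|Δp⃗|² = (3.7017e-23)² + (3.0923e-23)² − 2·3.7017e-23·3.0923e-23·cos(117°)
|Δp⃗| = 5.8016e-23 kg·m/s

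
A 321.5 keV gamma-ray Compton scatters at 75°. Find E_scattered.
219.2562 keV

First convert energy to wavelength:
λ = hc/E, with hc ≈ 1239.842 keV·pm (i.e. 1239.842 eV·nm)

For E = 321.5 keV = 321500 eV:
λ = 1239.842 keV·pm / 321.5 keV
λ = 3.8564 pm

Calculate the Compton shift:
Δλ = λ_C(1 - cos(75°)) = 2.4263 × 0.7412
Δλ = 1.7983 pm

Final wavelength:
λ' = 3.8564 + 1.7983 = 5.6548 pm

Final energy:
E' = hc/λ' = 1239.842 / 5.6548 = 219.2562 keV

(Intermediate values are shown rounded; full precision is carried through to the final answer.)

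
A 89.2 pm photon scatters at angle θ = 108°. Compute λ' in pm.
92.3761 pm

Using the Compton scattering formula:
λ' = λ + Δλ = λ + λ_C(1 - cos θ)

Given:
- Initial wavelength λ = 89.2 pm
- Scattering angle θ = 108°
- Compton wavelength λ_C ≈ 2.4263 pm

Calculate the shift:
Δλ = 2.4263 × (1 - cos(108°))
Δλ = 2.4263 × 1.3090
Δλ = 3.1761 pm

Final wavelength:
λ' = 89.2 + 3.1761 = 92.3761 pm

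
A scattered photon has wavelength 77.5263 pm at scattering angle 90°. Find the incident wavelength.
75.1000 pm

From λ' = λ + Δλ, we have λ = λ' - Δλ

First calculate the Compton shift:
Δλ = λ_C(1 - cos θ)
Δλ = 2.4263 × (1 - cos(90°))
Δλ = 2.4263 × 1.0000
Δλ = 2.4263 pm

Initial wavelength:
λ = λ' - Δλ
λ = 77.5263 - 2.4263
λ = 75.1000 pm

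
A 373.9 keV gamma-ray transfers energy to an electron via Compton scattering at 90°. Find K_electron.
157.9855 keV

By energy conservation: K_e = E_initial - E_final

First find the scattered photon energy:
Initial wavelength: λ = hc/E = 3.3160 pm
Compton shift: Δλ = λ_C(1 - cos(90°)) = 2.4263 pm
Final wavelength: λ' = 3.3160 + 2.4263 = 5.7423 pm
Final photon energy: E' = hc/λ' = 215.9145 keV

Electron kinetic energy:
K_e = E - E' = 373.9000 - 215.9145 = 157.9855 keV

(Intermediate values are shown rounded; full precision is carried through to the final answer.)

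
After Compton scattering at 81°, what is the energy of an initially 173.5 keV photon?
134.8708 keV

First convert energy to wavelength:
λ = hc/E, with hc ≈ 1239.842 keV·pm (i.e. 1239.842 eV·nm)

For E = 173.5 keV = 173500 eV:
λ = 1239.842 keV·pm / 173.5 keV
λ = 7.1461 pm

Calculate the Compton shift:
Δλ = λ_C(1 - cos(81°)) = 2.4263 × 0.8436
Δλ = 2.0468 pm

Final wavelength:
λ' = 7.1461 + 2.0468 = 9.1928 pm

Final energy:
E' = hc/λ' = 1239.842 / 9.1928 = 134.8708 keV

(Intermediate values are shown rounded; full precision is carried through to the final answer.)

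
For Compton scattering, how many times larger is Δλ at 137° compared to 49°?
137° produces the larger shift by a factor of 5.034

Calculate both shifts using Δλ = λ_C(1 - cos θ):

For θ₁ = 49°:
Δλ₁ = 2.4263 × (1 - cos(49°))
Δλ₁ = 2.4263 × 0.3439
Δλ₁ = 0.8345 pm

For θ₂ = 137°:
Δλ₂ = 2.4263 × (1 - cos(137°))
Δλ₂ = 2.4263 × 1.7314
Δλ₂ = 4.2008 pm

The 137° angle produces the larger shift.
Ratio: 4.2008/0.8345 = 5.034

(Intermediate values are shown rounded; full precision is carried through to the final answer.)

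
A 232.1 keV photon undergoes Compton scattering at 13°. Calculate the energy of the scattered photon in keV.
229.4291 keV

First convert energy to wavelength:
λ = hc/E, with hc ≈ 1239.842 keV·pm (i.e. 1239.842 eV·nm)

For E = 232.1 keV = 232100 eV:
λ = 1239.842 keV·pm / 232.1 keV
λ = 5.3418 pm

Calculate the Compton shift:
Δλ = λ_C(1 - cos(13°)) = 2.4263 × 0.0256
Δλ = 0.0622 pm

Final wavelength:
λ' = 5.3418 + 0.0622 = 5.4040 pm

Final energy:
E' = hc/λ' = 1239.842 / 5.4040 = 229.4291 keV

(Intermediate values are shown rounded; full precision is carried through to the final answer.)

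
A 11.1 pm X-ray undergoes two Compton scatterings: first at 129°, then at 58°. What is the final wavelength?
16.1938 pm

Apply Compton shift twice:

First scattering at θ₁ = 129°:
Δλ₁ = λ_C(1 - cos(129°))
Δλ₁ = 2.4263 × 1.6293
Δλ₁ = 3.9532 pm

After first scattering:
λ₁ = 11.1 + 3.9532 = 15.0532 pm

Second scattering at θ₂ = 58°:
Δλ₂ = λ_C(1 - cos(58°))
Δλ₂ = 2.4263 × 0.4701
Δλ₂ = 1.1406 pm

Final wavelength:
λ₂ = 15.0532 + 1.1406 = 16.1938 pm

Total shift: Δλ_total = 3.9532 + 1.1406 = 5.0938 pm

(Intermediate values are shown rounded; full precision is carried through to the final answer.)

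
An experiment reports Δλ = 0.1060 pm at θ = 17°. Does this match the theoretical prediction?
Yes, consistent

Calculate the expected shift for θ = 17°:

Δλ_expected = λ_C(1 - cos(17°))
Δλ_expected = 2.4263 × (1 - cos(17°))
Δλ_expected = 2.4263 × 0.0437
Δλ_expected = 0.1060 pm

Given shift: 0.1060 pm
Expected shift: 0.1060 pm
Difference: 0.0000 pm

The values match. This is consistent with Compton scattering at the stated angle.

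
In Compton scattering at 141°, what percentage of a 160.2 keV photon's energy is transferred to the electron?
0.3578 (or 35.78%)

Calculate initial and final photon energies:

Initial: E₀ = 160.2 keV → λ₀ = 7.7393 pm
Compton shift: Δλ = 4.3119 pm
Final wavelength: λ' = 12.0512 pm
Final energy: E' = 102.8808 keV

Fractional energy loss:
(E₀ - E')/E₀ = (160.2000 - 102.8808)/160.2000
= 57.3192/160.2000
= 0.3578
= 35.78%

(Intermediate values are shown rounded; full precision is carried through to the final answer.)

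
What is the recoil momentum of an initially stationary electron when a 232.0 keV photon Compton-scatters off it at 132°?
1.7903e-22 kg·m/s

The electron is initially at rest, so by conservation of momentum:
p⃗_e = p⃗₀ − p⃗'  (incident photon momentum minus scattered photon momentum)

Photon momentum magnitudes (p = h/λ = E/c):
λ₀ = hc/E₀ = 5.3441 pm → p₀ = h/λ₀ = 1.2399e-22 kg·m/s
Δλ = λ_C(1 − cos 132°) = 4.0498 pm
λ' = 9.3940 pm → p' = h/λ' = 7.0535e-23 kg·m/s

The scattered photon makes angle θ = 132° with the incident direction, so by the law of cosines:
|p⃗_e|² = p₀² + p'² − 2p₀p'cos θ
|p⃗_e|² = (1.2399e-22)² + (7.0535e-23)² − 2·1.2399e-22·7.0535e-23·cos(132°)
|p⃗_e| = 1.7903e-22 kg·m/s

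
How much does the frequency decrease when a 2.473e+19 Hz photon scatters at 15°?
1.675e+17 Hz (decrease)

Convert frequency to wavelength (c = 299792458 m/s):
λ₀ = c/f₀ = 299792458/2.473e+19 = 1.2122623e-11 m = 12.1226 pm

Calculate Compton shift:
Δλ = λ_C(1 - cos(15°)) = 0.0827 pm

Final wavelength:
λ' = λ₀ + Δλ = 12.1226 + 0.0827 = 12.2053 pm

Final frequency:
f' = c/λ' = 299792458/1.2205297e-11 = 2.4562487e+19 Hz

Frequency shift (decrease):
Δf = f₀ - f' = 2.473e+19 - 2.4562487e+19 = 1.675e+17 Hz

(Intermediate values are shown rounded; full precision is carried through to the final answer.)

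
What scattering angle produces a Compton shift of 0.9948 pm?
53.84°

From the Compton formula Δλ = λ_C(1 - cos θ), we can solve for θ:

cos θ = 1 - Δλ/λ_C

Given:
- Δλ = 0.9948 pm
- λ_C = h/(m_e·c) ≈ 2.42631024 pm

cos θ = 1 - 0.9948/2.42631024
cos θ = 1 - 0.410005
cos θ = 0.589995

θ = arccos(0.589995)
θ = 53.84°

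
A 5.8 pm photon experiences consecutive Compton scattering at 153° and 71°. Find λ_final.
12.0245 pm

Apply Compton shift twice:

First scattering at θ₁ = 153°:
Δλ₁ = λ_C(1 - cos(153°))
Δλ₁ = 2.4263 × 1.8910
Δλ₁ = 4.5882 pm

After first scattering:
λ₁ = 5.8 + 4.5882 = 10.3882 pm

Second scattering at θ₂ = 71°:
Δλ₂ = λ_C(1 - cos(71°))
Δλ₂ = 2.4263 × 0.6744
Δλ₂ = 1.6364 pm

Final wavelength:
λ₂ = 10.3882 + 1.6364 = 12.0245 pm

Total shift: Δλ_total = 4.5882 + 1.6364 = 6.2245 pm

(Intermediate values are shown rounded; full precision is carried through to the final answer.)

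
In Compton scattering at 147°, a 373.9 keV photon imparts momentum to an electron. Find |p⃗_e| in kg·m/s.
2.7522e-22 kg·m/s

The electron is initially at rest, so by conservation of momentum:
p⃗_e = p⃗₀ − p⃗'  (incident photon momentum minus scattered photon momentum)

Photon momentum magnitudes (p = h/λ = E/c):
λ₀ = hc/E₀ = 3.3160 pm → p₀ = h/λ₀ = 1.9982e-22 kg·m/s
Δλ = λ_C(1 − cos 147°) = 4.4612 pm
λ' = 7.7772 pm → p' = h/λ' = 8.5199e-23 kg·m/s

The scattered photon makes angle θ = 147° with the incident direction, so by the law of cosines:
|p⃗_e|² = p₀² + p'² − 2p₀p'cos θ
|p⃗_e|² = (1.9982e-22)² + (8.5199e-23)² − 2·1.9982e-22·8.5199e-23·cos(147°)
|p⃗_e| = 2.7522e-22 kg·m/s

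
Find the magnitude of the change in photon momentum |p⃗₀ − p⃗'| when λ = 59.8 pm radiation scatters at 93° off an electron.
1.5749e-23 kg·m/s

Photon momentum magnitude is p = h/λ.

Initial momentum:
p₀ = h/λ = 6.6261e-34/5.9800e-11 = 1.1080e-23 kg·m/s

After scattering:
λ' = λ + Δλ = 59.8 + 2.5533 = 62.3533 pm
p' = h/λ' = 6.6261e-34/6.2353e-11 = 1.0627e-23 kg·m/s

Momentum is a vector; the scattered photon's direction makes angle θ = 93° with the incident direction. The magnitude of the vector change Δp⃗ = p⃗₀ − p⃗' is found from the law of cosines:
|Δp⃗|² = p₀² + p'² − 2p₀p'cos θ
|Δp⃗|² = (1.1080e-23)² + (1.0627e-23)² − 2·1.1080e-23·1.0627e-23·cos(93°)
|Δp⃗| = 1.5749e-23 kg·m/s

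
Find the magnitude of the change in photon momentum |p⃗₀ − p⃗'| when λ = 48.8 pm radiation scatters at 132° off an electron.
2.3862e-23 kg·m/s

Photon momentum magnitude is p = h/λ.

Initial momentum:
p₀ = h/λ = 6.6261e-34/4.8800e-11 = 1.3578e-23 kg·m/s

After scattering:
λ' = λ + Δλ = 48.8 + 4.0498 = 52.8498 pm
p' = h/λ' = 6.6261e-34/5.2850e-11 = 1.2538e-23 kg·m/s

Momentum is a vector; the scattered photon's direction makes angle θ = 132° with the incident direction. The magnitude of the vector change Δp⃗ = p⃗₀ − p⃗' is found from the law of cosines:
|Δp⃗|² = p₀² + p'² − 2p₀p'cos θ
|Δp⃗|² = (1.3578e-23)² + (1.2538e-23)² − 2·1.3578e-23·1.2538e-23·cos(132°)
|Δp⃗| = 2.3862e-23 kg·m/s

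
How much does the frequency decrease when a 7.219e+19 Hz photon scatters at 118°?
3.335e+19 Hz (decrease)

Convert frequency to wavelength (c = 299792458 m/s):
λ₀ = c/f₀ = 299792458/7.219e+19 = 4.1528253e-12 m = 4.1528 pm

Calculate Compton shift:
Δλ = λ_C(1 - cos(118°)) = 3.5654 pm

Final wavelength:
λ' = λ₀ + Δλ = 4.1528 + 3.5654 = 7.7182 pm

Final frequency:
f' = c/λ' = 299792458/7.7182192e-12 = 3.8842180e+19 Hz

Frequency shift (decrease):
Δf = f₀ - f' = 7.219e+19 - 3.8842180e+19 = 3.335e+19 Hz

(Intermediate values are shown rounded; full precision is carried through to the final answer.)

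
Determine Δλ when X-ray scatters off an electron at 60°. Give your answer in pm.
1.2132 pm

Using the Compton scattering formula:
Δλ = λ_C(1 - cos θ)

where λ_C = h/(m_e·c) ≈ 2.4263 pm is the Compton wavelength of an electron.

For θ = 60°:
cos(60°) = 0.5000
1 - cos(60°) = 0.5000

Δλ = 2.4263 × 0.5000
Δλ = 1.2132 pm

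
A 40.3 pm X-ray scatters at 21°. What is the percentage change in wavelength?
0.3999%

Calculate the Compton shift:
Δλ = λ_C(1 - cos(21°))
Δλ = 2.4263 × (1 - cos(21°))
Δλ = 2.4263 × 0.0664
Δλ = 0.1612 pm

Percentage change:
(Δλ/λ₀) × 100 = (0.1612/40.3) × 100
= 0.3999%

(Intermediate values are shown rounded; full precision is carried through to the final answer.)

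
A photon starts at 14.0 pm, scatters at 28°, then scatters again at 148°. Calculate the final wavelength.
18.7679 pm

Apply Compton shift twice:

First scattering at θ₁ = 28°:
Δλ₁ = λ_C(1 - cos(28°))
Δλ₁ = 2.4263 × 0.1171
Δλ₁ = 0.2840 pm

After first scattering:
λ₁ = 14.0 + 0.2840 = 14.2840 pm

Second scattering at θ₂ = 148°:
Δλ₂ = λ_C(1 - cos(148°))
Δλ₂ = 2.4263 × 1.8480
Δλ₂ = 4.4839 pm

Final wavelength:
λ₂ = 14.2840 + 4.4839 = 18.7679 pm

Total shift: Δλ_total = 0.2840 + 4.4839 = 4.7679 pm

(Intermediate values are shown rounded; full precision is carried through to the final answer.)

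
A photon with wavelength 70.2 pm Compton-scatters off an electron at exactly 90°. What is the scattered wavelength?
72.6263 pm

Using the Compton formula: λ' = λ + λ_C(1 − cos θ)

For θ = 90°, cos θ = 0 (exact) = 0.0000, so:
1 − cos 90° = 1 − (0) = 1.0000

Δλ = λ_C × 1.0000 = 2.4263 × 1.0000 = 2.4263 pm

λ' = 70.2 + 2.4263 = 72.6263 pm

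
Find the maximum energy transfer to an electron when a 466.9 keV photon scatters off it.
301.7660 keV

Maximum energy transfer occurs at θ = 180° (backscattering).

Initial photon: E₀ = 466.9 keV → λ₀ = 2.6555 pm

Maximum Compton shift (at 180°):
Δλ_max = 2λ_C = 2 × 2.4263 = 4.8526 pm

Final wavelength:
λ' = 2.6555 + 4.8526 = 7.5081 pm

Minimum photon energy (maximum energy to electron):
E'_min = hc/λ' = 165.1340 keV

Maximum electron kinetic energy:
K_max = E₀ - E'_min = 466.9000 - 165.1340 = 301.7660 keV

(Intermediate values are shown rounded; full precision is carried through to the final answer.)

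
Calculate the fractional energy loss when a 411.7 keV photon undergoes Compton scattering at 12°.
0.0173 (or 1.73%)

Calculate initial and final photon energies:

Initial: E₀ = 411.7 keV → λ₀ = 3.0115 pm
Compton shift: Δλ = 0.0530 pm
Final wavelength: λ' = 3.0645 pm
Final energy: E' = 404.5770 keV

Fractional energy loss:
(E₀ - E')/E₀ = (411.7000 - 404.5770)/411.7000
= 7.1230/411.7000
= 0.0173
= 1.73%

(Intermediate values are shown rounded; full precision is carried through to the final answer.)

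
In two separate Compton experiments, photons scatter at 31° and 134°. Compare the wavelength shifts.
134° produces the larger shift by a factor of 11.865

Calculate both shifts using Δλ = λ_C(1 - cos θ):

For θ₁ = 31°:
Δλ₁ = 2.4263 × (1 - cos(31°))
Δλ₁ = 2.4263 × 0.1428
Δλ₁ = 0.3466 pm

For θ₂ = 134°:
Δλ₂ = 2.4263 × (1 - cos(134°))
Δλ₂ = 2.4263 × 1.6947
Δλ₂ = 4.1118 pm

The 134° angle produces the larger shift.
Ratio: 4.1118/0.3466 = 11.865

(Intermediate values are shown rounded; full precision is carried through to the final answer.)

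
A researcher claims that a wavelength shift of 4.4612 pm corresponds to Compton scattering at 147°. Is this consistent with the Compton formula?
Yes, consistent

Calculate the expected shift for θ = 147°:

Δλ_expected = λ_C(1 - cos(147°))
Δλ_expected = 2.4263 × (1 - cos(147°))
Δλ_expected = 2.4263 × 1.8387
Δλ_expected = 4.4612 pm

Given shift: 4.4612 pm
Expected shift: 4.4612 pm
Difference: 0.0000 pm

The values match. This is consistent with Compton scattering at the stated angle.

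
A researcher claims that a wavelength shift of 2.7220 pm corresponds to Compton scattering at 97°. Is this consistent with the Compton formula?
Yes, consistent

Calculate the expected shift for θ = 97°:

Δλ_expected = λ_C(1 - cos(97°))
Δλ_expected = 2.4263 × (1 - cos(97°))
Δλ_expected = 2.4263 × 1.1219
Δλ_expected = 2.7220 pm

Given shift: 2.7220 pm
Expected shift: 2.7220 pm
Difference: 0.0000 pm

The values match. This is consistent with Compton scattering at the stated angle.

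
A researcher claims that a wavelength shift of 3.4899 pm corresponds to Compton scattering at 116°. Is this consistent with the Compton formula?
Yes, consistent

Calculate the expected shift for θ = 116°:

Δλ_expected = λ_C(1 - cos(116°))
Δλ_expected = 2.4263 × (1 - cos(116°))
Δλ_expected = 2.4263 × 1.4384
Δλ_expected = 3.4899 pm

Given shift: 3.4899 pm
Expected shift: 3.4899 pm
Difference: 0.0000 pm

The values match. This is consistent with Compton scattering at the stated angle.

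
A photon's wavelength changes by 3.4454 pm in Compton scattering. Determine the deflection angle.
114.84°

From the Compton formula Δλ = λ_C(1 - cos θ), we can solve for θ:

cos θ = 1 - Δλ/λ_C

Given:
- Δλ = 3.4454 pm
- λ_C = h/(m_e·c) ≈ 2.42631024 pm

cos θ = 1 - 3.4454/2.42631024
cos θ = 1 - 1.420016
cos θ = -0.420016

θ = arccos(-0.420016)
θ = 114.84°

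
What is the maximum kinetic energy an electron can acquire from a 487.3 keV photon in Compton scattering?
319.6842 keV

Maximum energy transfer occurs at θ = 180° (backscattering).

Initial photon: E₀ = 487.3 keV → λ₀ = 2.5443 pm

Maximum Compton shift (at 180°):
Δλ_max = 2λ_C = 2 × 2.4263 = 4.8526 pm

Final wavelength:
λ' = 2.5443 + 4.8526 = 7.3969 pm

Minimum photon energy (maximum energy to electron):
E'_min = hc/λ' = 167.6158 keV

Maximum electron kinetic energy:
K_max = E₀ - E'_min = 487.3000 - 167.6158 = 319.6842 keV

(Intermediate values are shown rounded; full precision is carried through to the final answer.)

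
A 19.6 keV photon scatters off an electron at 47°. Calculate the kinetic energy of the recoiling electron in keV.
0.2362 keV

By energy conservation: K_e = E_initial - E_final

First find the scattered photon energy:
Initial wavelength: λ = hc/E = 63.2572 pm
Compton shift: Δλ = λ_C(1 - cos(47°)) = 0.7716 pm
Final wavelength: λ' = 63.2572 + 0.7716 = 64.0288 pm
Final photon energy: E' = hc/λ' = 19.3638 keV

Electron kinetic energy:
K_e = E - E' = 19.6000 - 19.3638 = 0.2362 keV

(Intermediate values are shown rounded; full precision is carried through to the final answer.)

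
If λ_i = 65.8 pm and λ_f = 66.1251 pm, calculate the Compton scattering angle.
30.00°

First find the wavelength shift:
Δλ = λ' - λ = 66.1251 - 65.8 = 0.3251 pm

Using Δλ = λ_C(1 - cos θ), with λ_C = h/(m_e·c) ≈ 2.42631024 pm:
cos θ = 1 - Δλ/λ_C
cos θ = 1 - 0.3251/2.42631024
cos θ = 0.866011

θ = arccos(0.866011)
θ = 30.00°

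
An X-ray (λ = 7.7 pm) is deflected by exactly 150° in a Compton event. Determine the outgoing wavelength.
12.2276 pm

Using the Compton formula: λ' = λ + λ_C(1 − cos θ)

For θ = 150°, cos θ = -√3/2 (exact) ≈ -0.8660, so:
1 − cos 150° = 1 − (-√3/2) ≈ 1.8660

Δλ = λ_C × 1.8660 = 2.4263 × 1.8660 = 4.5276 pm

λ' = 7.7 + 4.5276 = 12.2276 pm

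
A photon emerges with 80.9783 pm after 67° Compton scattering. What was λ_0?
79.5000 pm

From λ' = λ + Δλ, we have λ = λ' - Δλ

First calculate the Compton shift:
Δλ = λ_C(1 - cos θ)
Δλ = 2.4263 × (1 - cos(67°))
Δλ = 2.4263 × 0.6093
Δλ = 1.4783 pm

Initial wavelength:
λ = λ' - Δλ
λ = 80.9783 - 1.4783
λ = 79.5000 pm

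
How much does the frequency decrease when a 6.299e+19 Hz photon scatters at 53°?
1.063e+19 Hz (decrease)

Convert frequency to wavelength (c = 299792458 m/s):
λ₀ = c/f₀ = 299792458/6.299e+19 = 4.7593659e-12 m = 4.7594 pm

Calculate Compton shift:
Δλ = λ_C(1 - cos(53°)) = 0.9661 pm

Final wavelength:
λ' = λ₀ + Δλ = 4.7594 + 0.9661 = 5.7255 pm

Final frequency:
f' = c/λ' = 299792458/5.7254862e-12 = 5.2361048e+19 Hz

Frequency shift (decrease):
Δf = f₀ - f' = 6.299e+19 - 5.2361048e+19 = 1.063e+19 Hz

(Intermediate values are shown rounded; full precision is carried through to the final answer.)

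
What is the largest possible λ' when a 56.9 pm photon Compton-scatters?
61.7526 pm (at θ = 180°)

The Compton shift is Δλ = λ_C(1 − cos θ).

Since cos θ ranges from −1 to 1, the factor (1 − cos θ) ranges from 0 to 2; the maximum shift occurs at θ = 180° (backscattering):
Δλ_max = 2λ_C = 2 × 2.4263 pm = 4.8526 pm

Maximum scattered wavelength:
λ'_max = λ₀ + Δλ_max = 56.9 + 4.8526 = 61.7526 pm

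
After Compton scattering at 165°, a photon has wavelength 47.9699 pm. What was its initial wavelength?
43.2000 pm

From λ' = λ + Δλ, we have λ = λ' - Δλ

First calculate the Compton shift:
Δλ = λ_C(1 - cos θ)
Δλ = 2.4263 × (1 - cos(165°))
Δλ = 2.4263 × 1.9659
Δλ = 4.7699 pm

Initial wavelength:
λ = λ' - Δλ
λ = 47.9699 - 4.7699
λ = 43.2000 pm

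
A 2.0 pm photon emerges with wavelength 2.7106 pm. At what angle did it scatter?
45.00°

First find the wavelength shift:
Δλ = λ' - λ = 2.7106 - 2.0 = 0.7106 pm

Using Δλ = λ_C(1 - cos θ), with λ_C = h/(m_e·c) ≈ 2.42631024 pm:
cos θ = 1 - Δλ/λ_C
cos θ = 1 - 0.7106/2.42631024
cos θ = 0.707127

θ = arccos(0.707127)
θ = 45.00°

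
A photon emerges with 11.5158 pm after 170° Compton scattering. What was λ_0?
6.7000 pm

From λ' = λ + Δλ, we have λ = λ' - Δλ

First calculate the Compton shift:
Δλ = λ_C(1 - cos θ)
Δλ = 2.4263 × (1 - cos(170°))
Δλ = 2.4263 × 1.9848
Δλ = 4.8158 pm

Initial wavelength:
λ = λ' - Δλ
λ = 11.5158 - 4.8158
λ = 6.7000 pm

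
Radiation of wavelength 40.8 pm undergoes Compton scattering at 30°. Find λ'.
41.1251 pm

Using the Compton formula: λ' = λ + λ_C(1 − cos θ)

For θ = 30°, cos θ = √3/2 (exact) ≈ 0.8660, so:
1 − cos 30° = 1 − (√3/2) ≈ 0.1340

Δλ = λ_C × 0.1340 = 2.4263 × 0.1340 = 0.3251 pm

λ' = 40.8 + 0.3251 = 41.1251 pm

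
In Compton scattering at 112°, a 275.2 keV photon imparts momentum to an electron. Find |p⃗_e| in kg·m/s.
1.9515e-22 kg·m/s

The electron is initially at rest, so by conservation of momentum:
p⃗_e = p⃗₀ − p⃗'  (incident photon momentum minus scattered photon momentum)

Photon momentum magnitudes (p = h/λ = E/c):
λ₀ = hc/E₀ = 4.5052 pm → p₀ = h/λ₀ = 1.4707e-22 kg·m/s
Δλ = λ_C(1 − cos 112°) = 3.3352 pm
λ' = 7.8405 pm → p' = h/λ' = 8.4511e-23 kg·m/s

The scattered photon makes angle θ = 112° with the incident direction, so by the law of cosines:
|p⃗_e|² = p₀² + p'² − 2p₀p'cos θ
|p⃗_e|² = (1.4707e-22)² + (8.4511e-23)² − 2·1.4707e-22·8.4511e-23·cos(112°)
|p⃗_e| = 1.9515e-22 kg·m/s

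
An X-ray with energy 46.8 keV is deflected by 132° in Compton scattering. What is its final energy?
40.5944 keV

First convert energy to wavelength:
λ = hc/E, with hc ≈ 1239.842 keV·pm (i.e. 1239.842 eV·nm)

For E = 46.8 keV = 46800 eV:
λ = 1239.842 keV·pm / 46.8 keV
λ = 26.4924 pm

Calculate the Compton shift:
Δλ = λ_C(1 - cos(132°)) = 2.4263 × 1.6691
Δλ = 4.0498 pm

Final wavelength:
λ' = 26.4924 + 4.0498 = 30.5422 pm

Final energy:
E' = hc/λ' = 1239.842 / 30.5422 = 40.5944 keV

(Intermediate values are shown rounded; full precision is carried through to the final answer.)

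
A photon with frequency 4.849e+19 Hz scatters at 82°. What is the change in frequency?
1.224e+19 Hz (decrease)

Convert frequency to wavelength (c = 299792458 m/s):
λ₀ = c/f₀ = 299792458/4.849e+19 = 6.1825625e-12 m = 6.1826 pm

Calculate Compton shift:
Δλ = λ_C(1 - cos(82°)) = 2.0886 pm

Final wavelength:
λ' = λ₀ + Δλ = 6.1826 + 2.0886 = 8.2712 pm

Final frequency:
f' = c/λ' = 299792458/8.2711957e-12 = 3.6245359e+19 Hz

Frequency shift (decrease):
Δf = f₀ - f' = 4.849e+19 - 3.6245359e+19 = 1.224e+19 Hz

(Intermediate values are shown rounded; full precision is carried through to the final answer.)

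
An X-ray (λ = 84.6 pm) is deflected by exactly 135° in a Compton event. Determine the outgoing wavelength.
88.7420 pm

Using the Compton formula: λ' = λ + λ_C(1 − cos θ)

For θ = 135°, cos θ = -√2/2 (exact) ≈ -0.7071, so:
1 − cos 135° = 1 − (-√2/2) ≈ 1.7071

Δλ = λ_C × 1.7071 = 2.4263 × 1.7071 = 4.1420 pm

λ' = 84.6 + 4.1420 = 88.7420 pm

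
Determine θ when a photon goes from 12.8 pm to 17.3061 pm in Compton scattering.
149.00°

First find the wavelength shift:
Δλ = λ' - λ = 17.3061 - 12.8 = 4.5061 pm

Using Δλ = λ_C(1 - cos θ), with λ_C = h/(m_e·c) ≈ 2.42631024 pm:
cos θ = 1 - Δλ/λ_C
cos θ = 1 - 4.5061/2.42631024
cos θ = -0.857182

θ = arccos(-0.857182)
θ = 149.00°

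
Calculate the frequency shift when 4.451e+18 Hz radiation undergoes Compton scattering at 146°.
2.751e+17 Hz (decrease)

Convert frequency to wavelength (c = 299792458 m/s):
λ₀ = c/f₀ = 299792458/4.451e+18 = 6.7353956e-11 m = 67.3540 pm

Calculate Compton shift:
Δλ = λ_C(1 - cos(146°)) = 4.4378 pm

Final wavelength:
λ' = λ₀ + Δλ = 67.3540 + 4.4378 = 71.7918 pm

Final frequency:
f' = c/λ' = 299792458/7.1791769e-11 = 4.1758612e+18 Hz

Frequency shift (decrease):
Δf = f₀ - f' = 4.451e+18 - 4.1758612e+18 = 2.751e+17 Hz

(Intermediate values are shown rounded; full precision is carried through to the final answer.)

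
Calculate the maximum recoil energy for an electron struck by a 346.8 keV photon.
199.6851 keV

Maximum energy transfer occurs at θ = 180° (backscattering).

Initial photon: E₀ = 346.8 keV → λ₀ = 3.5751 pm

Maximum Compton shift (at 180°):
Δλ_max = 2λ_C = 2 × 2.4263 = 4.8526 pm

Final wavelength:
λ' = 3.5751 + 4.8526 = 8.4277 pm

Minimum photon energy (maximum energy to electron):
E'_min = hc/λ' = 147.1149 keV

Maximum electron kinetic energy:
K_max = E₀ - E'_min = 346.8000 - 147.1149 = 199.6851 keV

(Intermediate values are shown rounded; full precision is carried through to the final answer.)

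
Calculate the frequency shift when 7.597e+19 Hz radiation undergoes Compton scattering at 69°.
2.149e+19 Hz (decrease)

Convert frequency to wavelength (c = 299792458 m/s):
λ₀ = c/f₀ = 299792458/7.597e+19 = 3.9461953e-12 m = 3.9462 pm

Calculate Compton shift:
Δλ = λ_C(1 - cos(69°)) = 1.5568 pm

Final wavelength:
λ' = λ₀ + Δλ = 3.9462 + 1.5568 = 5.5030 pm

Final frequency:
f' = c/λ' = 299792458/5.5029937e-12 = 5.4478066e+19 Hz

Frequency shift (decrease):
Δf = f₀ - f' = 7.597e+19 - 5.4478066e+19 = 2.149e+19 Hz

(Intermediate values are shown rounded; full precision is carried through to the final answer.)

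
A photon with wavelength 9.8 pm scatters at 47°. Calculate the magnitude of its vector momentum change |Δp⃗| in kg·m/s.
5.2150e-23 kg·m/s

Photon momentum magnitude is p = h/λ.

Initial momentum:
p₀ = h/λ = 6.6261e-34/9.8000e-12 = 6.7613e-23 kg·m/s

After scattering:
λ' = λ + Δλ = 9.8 + 0.7716 = 10.5716 pm
p' = h/λ' = 6.6261e-34/1.0572e-11 = 6.2678e-23 kg·m/s

Momentum is a vector; the scattered photon's direction makes angle θ = 47° with the incident direction. The magnitude of the vector change Δp⃗ = p⃗₀ − p⃗' is found from the law of cosines:
|Δp⃗|² = p₀² + p'² − 2p₀p'cos θ
|Δp⃗|² = (6.7613e-23)² + (6.2678e-23)² − 2·6.7613e-23·6.2678e-23·cos(47°)
|Δp⃗| = 5.2150e-23 kg·m/s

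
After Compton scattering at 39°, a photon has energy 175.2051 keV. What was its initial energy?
189.7000 keV

Convert final energy to wavelength (hc ≈ 1239.842 keV·pm):
λ' = hc/E' = 1239.842 / 175.2051 = 7.0765 pm

Calculate the Compton shift:
Δλ = λ_C(1 - cos(39°))
Δλ = 2.4263 × (1 - cos(39°))
Δλ = 0.5407 pm

Initial wavelength:
λ = λ' - Δλ = 7.0765 - 0.5407 = 6.5358 pm

Initial energy:
E = hc/λ = 1239.842 / 6.5358 = 189.7000 keV

(Intermediate values are shown rounded; full precision is carried through to the final answer.)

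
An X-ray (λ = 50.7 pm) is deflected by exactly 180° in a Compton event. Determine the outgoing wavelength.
55.5526 pm

Using the Compton formula: λ' = λ + λ_C(1 − cos θ)

For θ = 180°, cos θ = -1 (exact) = -1.0000, so:
1 − cos 180° = 1 − (-1) = 2.0000

Δλ = λ_C × 2.0000 = 2.4263 × 2.0000 = 4.8526 pm

λ' = 50.7 + 4.8526 = 55.5526 pm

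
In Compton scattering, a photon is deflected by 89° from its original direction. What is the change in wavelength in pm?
2.3840 pm

Using the Compton scattering formula:
Δλ = λ_C(1 - cos θ)

where λ_C = h/(m_e·c) ≈ 2.4263 pm is the Compton wavelength of an electron.

For θ = 89°:
cos(89°) = 0.0175
1 - cos(89°) = 0.9825

Δλ = 2.4263 × 0.9825
Δλ = 2.3840 pm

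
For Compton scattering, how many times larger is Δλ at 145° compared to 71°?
145° produces the larger shift by a factor of 2.697

Calculate both shifts using Δλ = λ_C(1 - cos θ):

For θ₁ = 71°:
Δλ₁ = 2.4263 × (1 - cos(71°))
Δλ₁ = 2.4263 × 0.6744
Δλ₁ = 1.6364 pm

For θ₂ = 145°:
Δλ₂ = 2.4263 × (1 - cos(145°))
Δλ₂ = 2.4263 × 1.8192
Δλ₂ = 4.4138 pm

The 145° angle produces the larger shift.
Ratio: 4.4138/1.6364 = 2.697

(Intermediate values are shown rounded; full precision is carried through to the final answer.)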